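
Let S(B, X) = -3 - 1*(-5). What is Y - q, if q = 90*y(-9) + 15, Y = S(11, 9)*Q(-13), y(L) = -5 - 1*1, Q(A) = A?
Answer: 499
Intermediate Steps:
S(B, X) = 2 (S(B, X) = -3 + 5 = 2)
y(L) = -6 (y(L) = -5 - 1 = -6)
Y = -26 (Y = 2*(-13) = -26)
q = -525 (q = 90*(-6) + 15 = -540 + 15 = -525)
Y - q = -26 - 1*(-525) = -26 + 525 = 499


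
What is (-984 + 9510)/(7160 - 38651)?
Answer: -2842/10497 ≈ -0.27074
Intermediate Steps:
(-984 + 9510)/(7160 - 38651) = 8526/(-31491) = 8526*(-1/31491) = -2842/10497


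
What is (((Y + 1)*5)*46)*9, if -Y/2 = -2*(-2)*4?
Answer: -64170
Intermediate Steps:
Y = -32 (Y = -2*(-2*(-2))*4 = -8*4 = -2*16 = -32)
(((Y + 1)*5)*46)*9 = (((-32 + 1)*5)*46)*9 = (-31*5*46)*9 = -155*46*9 = -7130*9 = -64170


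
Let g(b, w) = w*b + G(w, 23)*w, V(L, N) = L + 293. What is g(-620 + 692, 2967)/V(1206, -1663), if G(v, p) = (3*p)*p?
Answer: 4922253/1499 ≈ 3283.7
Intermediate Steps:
V(L, N) = 293 + L
G(v, p) = 3*p**2
g(b, w) = 1587*w + b*w (g(b, w) = w*b + (3*23**2)*w = b*w + (3*529)*w = b*w + 1587*w = 1587*w + b*w)
g(-620 + 692, 2967)/V(1206, -1663) = (2967*(1587 + (-620 + 692)))/(293 + 1206) = (2967*(1587 + 72))/1499 = (2967*1659)*(1/1499) = 4922253*(1/1499) = 4922253/1499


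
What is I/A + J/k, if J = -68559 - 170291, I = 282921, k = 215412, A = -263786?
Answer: -15493733069/7102833729 ≈ -2.1813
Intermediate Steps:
J = -238850
I/A + J/k = 282921/(-263786) - 238850/215412 = 282921*(-1/263786) - 238850*1/215412 = -282921/263786 - 119425/107706 = -15493733069/7102833729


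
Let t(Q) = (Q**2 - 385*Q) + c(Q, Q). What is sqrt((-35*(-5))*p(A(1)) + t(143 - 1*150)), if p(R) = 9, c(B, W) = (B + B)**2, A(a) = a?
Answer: sqrt(4515) ≈ 67.194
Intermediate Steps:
c(B, W) = 4*B**2 (c(B, W) = (2*B)**2 = 4*B**2)
t(Q) = -385*Q + 5*Q**2 (t(Q) = (Q**2 - 385*Q) + 4*Q**2 = -385*Q + 5*Q**2)
sqrt((-35*(-5))*p(A(1)) + t(143 - 1*150)) = sqrt(-35*(-5)*9 + 5*(143 - 1*150)*(-77 + (143 - 1*150))) = sqrt(175*9 + 5*(143 - 150)*(-77 + (143 - 150))) = sqrt(1575 + 5*(-7)*(-77 - 7)) = sqrt(1575 + 5*(-7)*(-84)) = sqrt(1575 + 2940) = sqrt(4515)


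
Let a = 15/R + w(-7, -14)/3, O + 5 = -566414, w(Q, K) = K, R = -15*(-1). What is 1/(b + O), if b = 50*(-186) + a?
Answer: -3/1727168 ≈ -1.7369e-6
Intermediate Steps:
R = 15
O = -566419 (O = -5 - 566414 = -566419)
a = -11/3 (a = 15/15 - 14/3 = 15*(1/15) - 14*⅓ = 1 - 14/3 = -11/3 ≈ -3.6667)
b = -27911/3 (b = 50*(-186) - 11/3 = -9300 - 11/3 = -27911/3 ≈ -9303.7)
1/(b + O) = 1/(-27911/3 - 566419) = 1/(-1727168/3) = -3/1727168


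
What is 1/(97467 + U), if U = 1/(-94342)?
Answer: 94342/9195231713 ≈ 1.0260e-5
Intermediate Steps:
U = -1/94342 ≈ -1.0600e-5
1/(97467 + U) = 1/(97467 - 1/94342) = 1/(9195231713/94342) = 94342/9195231713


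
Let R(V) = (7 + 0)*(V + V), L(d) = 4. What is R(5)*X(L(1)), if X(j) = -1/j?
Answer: -35/2 ≈ -17.500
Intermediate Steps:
R(V) = 14*V (R(V) = 7*(2*V) = 14*V)
R(5)*X(L(1)) = (14*5)*(-1/4) = 70*(-1*¼) = 70*(-¼) = -35/2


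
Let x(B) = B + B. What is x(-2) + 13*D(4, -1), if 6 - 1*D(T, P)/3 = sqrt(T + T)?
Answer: 230 - 78*sqrt(2) ≈ 119.69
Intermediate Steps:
D(T, P) = 18 - 3*sqrt(2)*sqrt(T) (D(T, P) = 18 - 3*sqrt(T + T) = 18 - 3*sqrt(2)*sqrt(T))
x(B) = 2*B
x(-2) + 13*D(4, -1) = 2*(-2) + 13*(18 - 3*sqrt(2)*sqrt(4)) = -4 + 13*(18 - 3*sqrt(2)*2) = -4 + 13*(18 - 6*sqrt(2)) = -4 + (234 - 78*sqrt(2)) = 230 - 78*sqrt(2)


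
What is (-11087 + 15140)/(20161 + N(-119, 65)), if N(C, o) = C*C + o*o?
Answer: 1351/12849 ≈ 0.10514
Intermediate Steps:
N(C, o) = C² + o²
(-11087 + 15140)/(20161 + N(-119, 65)) = (-11087 + 15140)/(20161 + ((-119)² + 65²)) = 4053/(20161 + (14161 + 4225)) = 4053/(20161 + 18386) = 4053/38547 = 4053*(1/38547) = 1351/12849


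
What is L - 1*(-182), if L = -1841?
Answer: -1659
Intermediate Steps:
L - 1*(-182) = -1841 - 1*(-182) = -1841 + 182 = -1659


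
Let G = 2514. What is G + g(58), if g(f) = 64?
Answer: 2578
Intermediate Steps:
G + g(58) = 2514 + 64 = 2578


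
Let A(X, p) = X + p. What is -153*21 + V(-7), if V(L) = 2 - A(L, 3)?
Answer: -3207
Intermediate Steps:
V(L) = -1 - L (V(L) = 2 - (L + 3) = 2 - (3 + L) = 2 + (-3 - L) = -1 - L)
-153*21 + V(-7) = -153*21 + (-1 - 1*(-7)) = -3213 + (-1 + 7) = -3213 + 6 = -3207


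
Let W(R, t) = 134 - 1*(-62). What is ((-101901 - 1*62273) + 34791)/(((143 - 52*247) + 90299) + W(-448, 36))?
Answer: -129383/77794 ≈ -1.6631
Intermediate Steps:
W(R, t) = 196 (W(R, t) = 134 + 62 = 196)
((-101901 - 1*62273) + 34791)/(((143 - 52*247) + 90299) + W(-448, 36)) = ((-101901 - 1*62273) + 34791)/(((143 - 52*247) + 90299) + 196) = ((-101901 - 62273) + 34791)/(((143 - 12844) + 90299) + 196) = (-164174 + 34791)/((-12701 + 90299) + 196) = -129383/(77598 + 196) = -129383/77794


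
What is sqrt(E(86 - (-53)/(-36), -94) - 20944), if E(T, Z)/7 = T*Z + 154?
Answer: I*sqrt(2717470)/6 ≈ 274.75*I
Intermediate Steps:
E(T, Z) = 1078 + 7*T*Z (E(T, Z) = 7*(T*Z + 154) = 7*(154 + T*Z) = 1078 + 7*T*Z)
sqrt(E(86 - (-53)/(-36), -94) - 20944) = sqrt((1078 + 7*(86 - (-53)/(-36))*(-94)) - 20944) = sqrt((1078 + 7*(86 - (-53)*(-1)/36)*(-94)) - 20944) = sqrt((1078 + 7*(86 - 1*53/36)*(-94)) - 20944) = sqrt((1078 + 7*(86 - 53/36)*(-94)) - 20944) = sqrt((1078 + 7*(3043/36)*(-94)) - 20944) = sqrt((1078 - 1001147/18) - 20944) = sqrt(-981743/18 - 20944) = sqrt(-1358735/18) = I*sqrt(2717470)/6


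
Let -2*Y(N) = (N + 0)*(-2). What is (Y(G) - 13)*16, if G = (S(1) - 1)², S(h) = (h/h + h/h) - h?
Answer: -208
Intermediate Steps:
S(h) = 2 - h (S(h) = (1 + 1) - h = 2 - h)
G = 0 (G = ((2 - 1*1) - 1)² = ((2 - 1) - 1)² = (1 - 1)² = 0² = 0)
Y(N) = N (Y(N) = -(N + 0)*(-2)/2 = -N*(-2)/2 = -(-1)*N = N)
(Y(G) - 13)*16 = (0 - 13)*16 = -13*16 = -208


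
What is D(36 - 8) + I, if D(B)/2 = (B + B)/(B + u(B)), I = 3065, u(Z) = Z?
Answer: 3067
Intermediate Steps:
D(B) = 2 (D(B) = 2*((B + B)/(B + B)) = 2*((2*B)/((2*B))) = 2*((2*B)*(1/(2*B))) = 2*1 = 2)
D(36 - 8) + I = 2 + 3065 = 3067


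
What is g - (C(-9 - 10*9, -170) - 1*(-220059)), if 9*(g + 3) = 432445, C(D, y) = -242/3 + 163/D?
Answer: -5673698/33 ≈ -1.7193e+5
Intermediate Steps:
C(D, y) = -242/3 + 163/D (C(D, y) = -242*⅓ + 163/D = -242/3 + 163/D)
g = 432418/9 (g = -3 + (⅑)*432445 = -3 + 432445/9 = 432418/9 ≈ 48046.)
g - (C(-9 - 10*9, -170) - 1*(-220059)) = 432418/9 - ((-242/3 + 163/(-9 - 10*9)) - 1*(-220059)) = 432418/9 - ((-242/3 + 163/(-9 - 90)) + 220059) = 432418/9 - ((-242/3 + 163/(-99)) + 220059) = 432418/9 - ((-242/3 + 163*(-1/99)) + 220059) = 432418/9 - ((-242/3 - 163/99) + 220059) = 432418/9 - (-8149/99 + 220059) = 432418/9 - 1*21777692/99 = 432418/9 - 21777692/99 = -5673698/33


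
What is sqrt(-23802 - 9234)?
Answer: 2*I*sqrt(8259) ≈ 181.76*I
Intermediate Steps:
sqrt(-23802 - 9234) = sqrt(-33036) = 2*I*sqrt(8259)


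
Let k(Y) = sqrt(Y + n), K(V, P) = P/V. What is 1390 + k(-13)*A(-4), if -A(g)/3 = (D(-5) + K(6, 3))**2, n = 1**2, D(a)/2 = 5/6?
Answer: 1390 - 169*I*sqrt(3)/6 ≈ 1390.0 - 48.786*I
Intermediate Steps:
D(a) = 5/3 (D(a) = 2*(5/6) = 5/3)
n = 1
A(g) = -169/12 (A(g) = -3*(5/3 + 3/6)**2 = -3*(5/3 + 3*(1/6))**2 = -3*(5/3 + 1/2)**2 = -3*(13/6)**2 = -3*169/36 = -169/12)
k(Y) = sqrt(1 + Y) (k(Y) = sqrt(Y + 1) = sqrt(1 + Y))
1390 + k(-13)*A(-4) = 1390 + sqrt(1 - 13)*(-169/12) = 1390 + sqrt(-12)*(-169/12) = 1390 + (2*I*sqrt(3))*(-169/12) = 1390 - 169*I*sqrt(3)/6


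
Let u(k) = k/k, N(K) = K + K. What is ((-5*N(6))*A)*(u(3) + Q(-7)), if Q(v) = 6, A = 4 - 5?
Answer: 420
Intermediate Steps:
N(K) = 2*K
A = -1
u(k) = 1
((-5*N(6))*A)*(u(3) + Q(-7)) = (-10*6*(-1))*(1 + 6) = (-5*12*(-1))*7 = -60*(-1)*7 = 60*7 = 420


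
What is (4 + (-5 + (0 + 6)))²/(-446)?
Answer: -25/446 ≈ -0.056054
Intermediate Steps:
(4 + (-5 + (0 + 6)))²/(-446) = (4 + (-5 + 6))²*(-1/446) = (4 + 1)²*(-1/446) = 5²*(-1/446) = 25*(-1/446) = -25/446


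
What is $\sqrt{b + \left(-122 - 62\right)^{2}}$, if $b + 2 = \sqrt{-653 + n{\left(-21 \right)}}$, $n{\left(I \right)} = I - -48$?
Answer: $\sqrt{33854 + i \sqrt{626}} \approx 183.99 + 0.068 i$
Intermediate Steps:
$n{\left(I \right)} = 48 + I$ ($n{\left(I \right)} = I + 48 = 48 + I$)
$b = -2 + i \sqrt{626}$ ($b = -2 + \sqrt{-653 + \left(48 - 21\right)} = -2 + \sqrt{-653 + 27} = -2 + \sqrt{-626} = -2 + i \sqrt{626} \approx -2.0 + 25.02 i$)
$\sqrt{b + \left(-122 - 62\right)^{2}} = \sqrt{\left(-2 + i \sqrt{626}\right) + \left(-122 - 62\right)^{2}} = \sqrt{\left(-2 + i \sqrt{626}\right) + \left(-184\right)^{2}} = \sqrt{\left(-2 + i \sqrt{626}\right) + 33856} = \sqrt{33854 + i \sqrt{626}}$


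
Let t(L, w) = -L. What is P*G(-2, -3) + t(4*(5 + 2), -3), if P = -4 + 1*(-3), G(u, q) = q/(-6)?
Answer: -63/2 ≈ -31.500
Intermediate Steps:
G(u, q) = -q/6 (G(u, q) = q*(-⅙) = -q/6)
P = -7 (P = -4 - 3 = -7)
P*G(-2, -3) + t(4*(5 + 2), -3) = -(-7)*(-3)/6 - 4*(5 + 2) = -7*½ - 4*7 = -7/2 - 1*28 = -7/2 - 28 = -63/2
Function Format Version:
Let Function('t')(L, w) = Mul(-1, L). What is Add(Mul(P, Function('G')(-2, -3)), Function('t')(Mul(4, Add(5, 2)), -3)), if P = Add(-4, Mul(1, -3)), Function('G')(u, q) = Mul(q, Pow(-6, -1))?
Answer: Rational(-63, 2) ≈ -31.500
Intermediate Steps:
Function('G')(u, q) = Mul(Rational(-1, 6), q) (Function('G')(u, q) = Mul(q, Rational(-1, 6)) = Mul(Rational(-1, 6), q))
P = -7 (P = Add(-4, -3) = -7)
Add(Mul(P, Function('G')(-2, -3)), Function('t')(Mul(4, Add(5, 2)), -3)) = Add(Mul(-7, Mul(Rational(-1, 6), -3)), Mul(-1, Mul(4, Add(5, 2)))) = Add(Mul(-7, Rational(1, 2)), Mul(-1, Mul(4, 7))) = Add(Rational(-7, 2), Mul(-1, 28)) = Add(Rational(-7, 2), -28) = Rational(-63, 2)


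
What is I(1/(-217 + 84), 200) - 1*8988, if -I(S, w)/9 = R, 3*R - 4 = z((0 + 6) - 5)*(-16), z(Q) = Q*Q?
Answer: -8952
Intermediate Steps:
z(Q) = Q**2
R = -4 (R = 4/3 + (((0 + 6) - 5)**2*(-16))/3 = 4/3 + ((6 - 5)**2*(-16))/3 = 4/3 + (1**2*(-16))/3 = 4/3 + (1*(-16))/3 = 4/3 + (1/3)*(-16) = 4/3 - 16/3 = -4)
I(S, w) = 36 (I(S, w) = -9*(-4) = 36)
I(1/(-217 + 84), 200) - 1*8988 = 36 - 1*8988 = 36 - 8988 = -8952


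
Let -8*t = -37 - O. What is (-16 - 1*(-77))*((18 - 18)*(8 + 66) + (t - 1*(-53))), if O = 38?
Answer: 30439/8 ≈ 3804.9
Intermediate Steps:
t = 75/8 (t = -(-37 - 1*38)/8 = -(-37 - 38)/8 = -1/8*(-75) = 75/8 ≈ 9.3750)
(-16 - 1*(-77))*((18 - 18)*(8 + 66) + (t - 1*(-53))) = (-16 - 1*(-77))*((18 - 18)*(8 + 66) + (75/8 - 1*(-53))) = (-16 + 77)*(0*74 + (75/8 + 53)) = 61*(0 + 499/8) = 61*(499/8) = 30439/8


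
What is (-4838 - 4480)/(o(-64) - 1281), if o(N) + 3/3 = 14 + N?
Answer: 1553/222 ≈ 6.9955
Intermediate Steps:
o(N) = 13 + N (o(N) = -1 + (14 + N) = 13 + N)
(-4838 - 4480)/(o(-64) - 1281) = (-4838 - 4480)/((13 - 64) - 1281) = -9318/(-51 - 1281) = -9318/(-1332) = -9318*(-1/1332) = 1553/222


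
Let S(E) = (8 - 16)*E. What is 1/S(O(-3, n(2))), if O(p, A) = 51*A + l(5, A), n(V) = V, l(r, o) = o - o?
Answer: -1/816 ≈ -0.0012255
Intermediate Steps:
l(r, o) = 0
O(p, A) = 51*A (O(p, A) = 51*A + 0 = 51*A)
S(E) = -8*E
1/S(O(-3, n(2))) = 1/(-408*2) = 1/(-8*102) = 1/(-816) = -1/816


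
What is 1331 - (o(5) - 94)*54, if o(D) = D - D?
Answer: 6407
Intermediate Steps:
o(D) = 0
1331 - (o(5) - 94)*54 = 1331 - (0 - 94)*54 = 1331 - (-94)*54 = 1331 - 1*(-5076) = 1331 + 5076 = 6407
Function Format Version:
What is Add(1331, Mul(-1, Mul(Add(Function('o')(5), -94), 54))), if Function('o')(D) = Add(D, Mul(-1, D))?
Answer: 6407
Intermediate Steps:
Function('o')(D) = 0
Add(1331, Mul(-1, Mul(Add(Function('o')(5), -94), 54))) = Add(1331, Mul(-1, Mul(Add(0, -94), 54))) = Add(1331, Mul(-1, Mul(-94, 54))) = Add(1331, Mul(-1, -5076)) = Add(1331, 5076) = 6407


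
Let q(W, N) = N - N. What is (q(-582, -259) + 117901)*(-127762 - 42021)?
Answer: -20017585483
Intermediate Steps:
q(W, N) = 0
(q(-582, -259) + 117901)*(-127762 - 42021) = (0 + 117901)*(-127762 - 42021) = 117901*(-169783) = -20017585483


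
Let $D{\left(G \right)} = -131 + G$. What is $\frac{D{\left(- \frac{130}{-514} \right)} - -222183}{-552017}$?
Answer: $- \frac{57067429}{141868369} \approx -0.40226$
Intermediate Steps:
$\frac{D{\left(- \frac{130}{-514} \right)} - -222183}{-552017} = \frac{\left(-131 - \frac{130}{-514}\right) - -222183}{-552017} = \left(\left(-131 - - \frac{65}{257}\right) + 222183\right) \left(- \frac{1}{552017}\right) = \left(\left(-131 + \frac{65}{257}\right) + 222183\right) \left(- \frac{1}{552017}\right) = \left(- \frac{33602}{257} + 222183\right) \left(- \frac{1}{552017}\right) = \frac{57067429}{257} \left(- \frac{1}{552017}\right) = - \frac{57067429}{141868369}$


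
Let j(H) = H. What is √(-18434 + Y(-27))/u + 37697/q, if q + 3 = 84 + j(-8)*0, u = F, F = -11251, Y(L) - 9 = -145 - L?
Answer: 37697/81 - I*√18543/11251 ≈ 465.4 - 0.012103*I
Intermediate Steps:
Y(L) = -136 - L (Y(L) = 9 + (-145 - L) = -136 - L)
u = -11251
q = 81 (q = -3 + (84 - 8*0) = -3 + (84 + 0) = -3 + 84 = 81)
√(-18434 + Y(-27))/u + 37697/q = √(-18434 + (-136 - 1*(-27)))/(-11251) + 37697/81 = √(-18434 + (-136 + 27))*(-1/11251) + 37697*(1/81) = √(-18434 - 109)*(-1/11251) + 37697/81 = √(-18543)*(-1/11251) + 37697/81 = (I*√18543)*(-1/11251) + 37697/81 = -I*√18543/11251 + 37697/81 = 37697/81 - I*√18543/11251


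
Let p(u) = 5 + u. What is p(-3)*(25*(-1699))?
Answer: -84950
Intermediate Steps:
p(-3)*(25*(-1699)) = (5 - 3)*(25*(-1699)) = 2*(-42475) = -84950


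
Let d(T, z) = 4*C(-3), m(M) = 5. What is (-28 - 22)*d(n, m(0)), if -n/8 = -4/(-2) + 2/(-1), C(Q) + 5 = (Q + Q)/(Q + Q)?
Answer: 800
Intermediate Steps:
C(Q) = -4 (C(Q) = -5 + (Q + Q)/(Q + Q) = -5 + (2*Q)/((2*Q)) = -5 + (2*Q)*(1/(2*Q)) = -5 + 1 = -4)
n = 0 (n = -8*(-4/(-2) + 2/(-1)) = -8*(-4*(-½) + 2*(-1)) = -8*(2 - 2) = -8*0 = 0)
d(T, z) = -16 (d(T, z) = 4*(-4) = -16)
(-28 - 22)*d(n, m(0)) = (-28 - 22)*(-16) = -50*(-16) = 800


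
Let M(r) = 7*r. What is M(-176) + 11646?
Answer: 10414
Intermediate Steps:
M(-176) + 11646 = 7*(-176) + 11646 = -1232 + 11646 = 10414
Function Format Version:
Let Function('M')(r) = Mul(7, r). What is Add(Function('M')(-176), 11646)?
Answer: 10414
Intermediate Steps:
Add(Function('M')(-176), 11646) = Add(Mul(7, -176), 11646) = Add(-1232, 11646) = 10414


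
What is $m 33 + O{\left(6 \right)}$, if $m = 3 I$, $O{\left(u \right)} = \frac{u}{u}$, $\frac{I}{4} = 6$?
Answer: $2377$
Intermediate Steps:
$I = 24$ ($I = 4 \cdot 6 = 24$)
$O{\left(u \right)} = 1$
$m = 72$ ($m = 3 \cdot 24 = 72$)
$m 33 + O{\left(6 \right)} = 72 \cdot 33 + 1 = 2376 + 1 = 2377$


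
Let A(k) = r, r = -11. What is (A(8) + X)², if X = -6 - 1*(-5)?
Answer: 144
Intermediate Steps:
A(k) = -11
X = -1 (X = -6 + 5 = -1)
(A(8) + X)² = (-11 - 1)² = (-12)² = 144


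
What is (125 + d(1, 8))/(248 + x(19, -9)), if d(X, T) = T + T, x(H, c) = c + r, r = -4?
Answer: ⅗ ≈ 0.60000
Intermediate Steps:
x(H, c) = -4 + c (x(H, c) = c - 4 = -4 + c)
d(X, T) = 2*T
(125 + d(1, 8))/(248 + x(19, -9)) = (125 + 2*8)/(248 + (-4 - 9)) = (125 + 16)/(248 - 13) = 141/235 = 141*(1/235) = ⅗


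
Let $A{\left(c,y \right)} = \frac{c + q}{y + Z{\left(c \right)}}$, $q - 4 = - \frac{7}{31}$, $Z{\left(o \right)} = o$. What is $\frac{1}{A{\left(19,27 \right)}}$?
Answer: $\frac{713}{353} \approx 2.0198$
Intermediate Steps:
$q = \frac{117}{31}$ ($q = 4 - \frac{7}{31} = \frac{117}{31} \approx 3.7742$)
$A{\left(c,y \right)} = \frac{\frac{117}{31} + c}{c + y}$ ($A{\left(c,y \right)} = \frac{c + \frac{117}{31}}{y + c} = \frac{\frac{117}{31} + c}{c + y}$)
$\frac{1}{A{\left(19,27 \right)}} = \frac{1}{\frac{1}{19 + 27} \left(\frac{117}{31} + 19\right)} = \frac{1}{\frac{1}{46} \cdot \frac{706}{31}} = \frac{1}{\frac{353}{713}} = \frac{713}{353}$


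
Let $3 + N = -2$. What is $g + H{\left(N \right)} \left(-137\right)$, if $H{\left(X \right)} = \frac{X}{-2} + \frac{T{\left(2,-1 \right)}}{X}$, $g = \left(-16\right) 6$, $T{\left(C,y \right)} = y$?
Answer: $- \frac{4659}{10} \approx -465.9$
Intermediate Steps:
$N = -5$ ($N = -3 - 2 = -5$)
$g = -96$
$H{\left(X \right)} = - \frac{1}{X} - \frac{X}{2}$ ($H{\left(X \right)} = \frac{X}{-2} - \frac{1}{X} = X \left(- \frac{1}{2}\right) - \frac{1}{X} = - \frac{X}{2} - \frac{1}{X} = - \frac{1}{X} - \frac{X}{2}$)
$g + H{\left(N \right)} \left(-137\right) = -96 + \left(- \frac{1}{-5} - - \frac{5}{2}\right) \left(-137\right) = -96 + \left(\left(-1\right) \left(- \frac{1}{5}\right) + \frac{5}{2}\right) \left(-137\right) = -96 + \left(\frac{1}{5} + \frac{5}{2}\right) \left(-137\right) = -96 + \frac{27}{10} \left(-137\right) = -96 - \frac{3699}{10} = - \frac{4659}{10}$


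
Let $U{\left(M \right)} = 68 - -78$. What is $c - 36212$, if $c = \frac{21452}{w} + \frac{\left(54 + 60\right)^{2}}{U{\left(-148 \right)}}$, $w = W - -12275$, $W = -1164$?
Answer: $- \frac{29297896562}{811103} \approx -36121.0$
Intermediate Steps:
$U{\left(M \right)} = 146$ ($U{\left(M \right)} = 68 + 78 = 146$)
$w = 11111$ ($w = -1164 - -12275 = -1164 + 12275 = 11111$)
$c = \frac{73765274}{811103}$ ($c = \frac{21452}{11111} + \frac{\left(54 + 60\right)^{2}}{146} = 21452 \cdot \frac{1}{11111} + 114^{2} \cdot \frac{1}{146} = \frac{21452}{11111} + 12996 \cdot \frac{1}{146} = \frac{21452}{11111} + \frac{6498}{73} = \frac{73765274}{811103} \approx 90.944$)
$c - 36212 = \frac{73765274}{811103} - 36212 = - \frac{29297896562}{811103}$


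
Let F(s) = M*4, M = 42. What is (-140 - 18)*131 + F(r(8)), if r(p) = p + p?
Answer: -20530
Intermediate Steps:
r(p) = 2*p
F(s) = 168 (F(s) = 42*4 = 168)
(-140 - 18)*131 + F(r(8)) = (-140 - 18)*131 + 168 = -158*131 + 168 = -20698 + 168 = -20530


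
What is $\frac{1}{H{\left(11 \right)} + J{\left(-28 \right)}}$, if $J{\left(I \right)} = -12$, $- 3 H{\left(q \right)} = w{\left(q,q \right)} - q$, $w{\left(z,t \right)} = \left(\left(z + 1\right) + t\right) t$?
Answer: $- \frac{3}{278} \approx -0.010791$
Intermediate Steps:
$w{\left(z,t \right)} = t \left(1 + t + z\right)$ ($w{\left(z,t \right)} = \left(\left(1 + z\right) + t\right) t = \left(1 + t + z\right) t = t \left(1 + t + z\right)$)
$H{\left(q \right)} = \frac{q}{3} - \frac{q \left(1 + 2 q\right)}{3}$ ($H{\left(q \right)} = - \frac{q \left(1 + q + q\right) - q}{3} = - \frac{q \left(1 + 2 q\right) - q}{3} = - \frac{- q + q \left(1 + 2 q\right)}{3} = \frac{q}{3} - \frac{q \left(1 + 2 q\right)}{3}$)
$\frac{1}{H{\left(11 \right)} + J{\left(-28 \right)}} = \frac{1}{- \frac{2 \cdot 11^{2}}{3} - 12} = \frac{1}{\left(- \frac{2}{3}\right) 121 - 12} = \frac{1}{- \frac{242}{3} - 12} = \frac{1}{- \frac{278}{3}} = - \frac{3}{278}$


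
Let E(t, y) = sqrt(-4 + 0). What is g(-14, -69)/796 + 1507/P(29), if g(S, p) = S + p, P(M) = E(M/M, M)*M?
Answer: -83/796 - 1507*I/58 ≈ -0.10427 - 25.983*I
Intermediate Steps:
E(t, y) = 2*I (E(t, y) = sqrt(-4) = 2*I)
P(M) = 2*I*M (P(M) = (2*I)*M = 2*I*M)
g(-14, -69)/796 + 1507/P(29) = (-14 - 69)/796 + 1507/((2*I*29)) = -83*1/796 + 1507/((58*I)) = -83/796 + 1507*(-I/58) = -83/796 - 1507*I/58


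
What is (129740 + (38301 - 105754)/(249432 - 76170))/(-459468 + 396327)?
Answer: -22478944427/10939935942 ≈ -2.0548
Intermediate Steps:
(129740 + (38301 - 105754)/(249432 - 76170))/(-459468 + 396327) = (129740 - 67453/173262)/(-63141) = (129740 - 67453*1/173262)*(-1/63141) = (129740 - 67453/173262)*(-1/63141) = (22478944427/173262)*(-1/63141) = -22478944427/10939935942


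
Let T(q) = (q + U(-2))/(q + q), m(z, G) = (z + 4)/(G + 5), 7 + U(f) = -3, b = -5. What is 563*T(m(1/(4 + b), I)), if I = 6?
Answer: -60241/6 ≈ -10040.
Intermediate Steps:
U(f) = -10 (U(f) = -7 - 3 = -10)
m(z, G) = (4 + z)/(5 + G)
T(q) = (-10 + q)/(2*q) (T(q) = (q - 10)/(q + q) = (-10 + q)/((2*q)) = (-10 + q)*(1/(2*q)) = (-10 + q)/(2*q))
563*T(m(1/(4 + b), I)) = 563*((-10 + (4 + 1/(4 - 5))/(5 + 6))/(2*(((4 + 1/(4 - 5))/(5 + 6))))) = 563*((-10 + (4 + 1/(-1))/11)/(2*(((4 + 1/(-1))/11)))) = 563*((-10 + (4 - 1)/11)/(2*(((4 - 1)/11)))) = 563*((-10 + (1/11)*3)/(2*(((1/11)*3)))) = 563*((-10 + 3/11)/(2*(3/11))) = 563*((½)*(11/3)*(-107/11)) = 563*(-107/6) = -60241/6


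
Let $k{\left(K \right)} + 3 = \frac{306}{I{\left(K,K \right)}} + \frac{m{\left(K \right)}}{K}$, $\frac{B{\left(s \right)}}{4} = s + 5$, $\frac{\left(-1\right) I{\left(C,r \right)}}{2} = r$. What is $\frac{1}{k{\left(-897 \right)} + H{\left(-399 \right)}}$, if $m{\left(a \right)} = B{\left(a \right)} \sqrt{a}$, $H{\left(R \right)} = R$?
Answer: $- \frac{107771859}{47112361403} - \frac{1066832 i \sqrt{897}}{47112361403} \approx -0.0022875 - 0.0006782 i$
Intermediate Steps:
$I{\left(C,r \right)} = - 2 r$
$B{\left(s \right)} = 20 + 4 s$ ($B{\left(s \right)} = 4 \left(s + 5\right) = 4 \left(5 + s\right) = 20 + 4 s$)
$m{\left(a \right)} = \sqrt{a} \left(20 + 4 a\right)$ ($m{\left(a \right)} = \left(20 + 4 a\right) \sqrt{a} = \sqrt{a} \left(20 + 4 a\right)$)
$k{\left(K \right)} = -3 - \frac{153}{K} + \frac{4 \left(5 + K\right)}{\sqrt{K}}$ ($k{\left(K \right)} = -3 + \left(\frac{306}{\left(-2\right) K} + \frac{4 \sqrt{K} \left(5 + K\right)}{K}\right) = -3 + \left(306 \left(- \frac{1}{2 K}\right) + \frac{4 \left(5 + K\right)}{\sqrt{K}}\right) = -3 - \left(\frac{153}{K} - \frac{4 \left(5 + K\right)}{\sqrt{K}}\right) = -3 - \frac{153}{K} + \frac{4 \left(5 + K\right)}{\sqrt{K}}$)
$\frac{1}{k{\left(-897 \right)} + H{\left(-399 \right)}} = \frac{1}{\left(-3 - \frac{153}{-897} + 4 \sqrt{-897} + \frac{20}{i \sqrt{897}}\right) - 399} = \frac{1}{\left(-3 - - \frac{51}{299} + 4 i \sqrt{897} + 20 \left(- \frac{i \sqrt{897}}{897}\right)\right) - 399} = \frac{1}{\left(-3 + \frac{51}{299} + 4 i \sqrt{897} - \frac{20 i \sqrt{897}}{897}\right) - 399} = \frac{1}{\left(- \frac{846}{299} + \frac{3568 i \sqrt{897}}{897}\right) - 399} = \frac{1}{- \frac{120147}{299} + \frac{3568 i \sqrt{897}}{897}}$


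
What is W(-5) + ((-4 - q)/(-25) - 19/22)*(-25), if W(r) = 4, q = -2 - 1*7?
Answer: 673/22 ≈ 30.591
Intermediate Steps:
q = -9 (q = -2 - 7 = -9)
W(-5) + ((-4 - q)/(-25) - 19/22)*(-25) = 4 + ((-4 - 1*(-9))/(-25) - 19/22)*(-25) = 4 + ((-4 + 9)*(-1/25) - 19*1/22)*(-25) = 4 + (5*(-1/25) - 19/22)*(-25) = 4 + (-⅕ - 19/22)*(-25) = 4 - 117/110*(-25) = 4 + 585/22 = 673/22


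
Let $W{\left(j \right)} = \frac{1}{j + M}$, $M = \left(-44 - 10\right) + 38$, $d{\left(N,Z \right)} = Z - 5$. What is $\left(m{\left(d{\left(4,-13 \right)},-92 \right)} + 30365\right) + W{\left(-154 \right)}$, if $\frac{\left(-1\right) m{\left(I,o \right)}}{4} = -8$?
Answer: $\frac{5167489}{170} \approx 30397.0$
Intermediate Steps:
$d{\left(N,Z \right)} = -5 + Z$
$m{\left(I,o \right)} = 32$ ($m{\left(I,o \right)} = \left(-4\right) \left(-8\right) = 32$)
$M = -16$ ($M = -54 + 38 = -16$)
$W{\left(j \right)} = \frac{1}{-16 + j}$ ($W{\left(j \right)} = \frac{1}{j - 16} = \frac{1}{-16 + j}$)
$\left(m{\left(d{\left(4,-13 \right)},-92 \right)} + 30365\right) + W{\left(-154 \right)} = \left(32 + 30365\right) + \frac{1}{-16 - 154} = 30397 + \frac{1}{-170} = 30397 - \frac{1}{170} = \frac{5167489}{170}$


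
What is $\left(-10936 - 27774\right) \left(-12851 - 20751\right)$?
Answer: $1300733420$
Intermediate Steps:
$\left(-10936 - 27774\right) \left(-12851 - 20751\right) = \left(-10936 - 27774\right) \left(-33602\right) = \left(-38710\right) \left(-33602\right) = 1300733420$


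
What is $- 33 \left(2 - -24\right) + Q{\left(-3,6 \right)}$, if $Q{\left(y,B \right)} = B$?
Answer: $-852$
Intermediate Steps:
$- 33 \left(2 - -24\right) + Q{\left(-3,6 \right)} = - 33 \left(2 - -24\right) + 6 = - 33 \left(2 + 24\right) + 6 = \left(-33\right) 26 + 6 = -858 + 6 = -852$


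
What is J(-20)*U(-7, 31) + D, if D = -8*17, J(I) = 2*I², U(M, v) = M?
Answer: -5736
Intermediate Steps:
D = -136
J(-20)*U(-7, 31) + D = (2*(-20)²)*(-7) - 136 = (2*400)*(-7) - 136 = 800*(-7) - 136 = -5600 - 136 = -5736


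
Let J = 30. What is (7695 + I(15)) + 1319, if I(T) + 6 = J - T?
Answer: 9023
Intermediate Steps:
I(T) = 24 - T (I(T) = -6 + (30 - T) = 24 - T)
(7695 + I(15)) + 1319 = (7695 + (24 - 1*15)) + 1319 = (7695 + (24 - 15)) + 1319 = (7695 + 9) + 1319 = 7704 + 1319 = 9023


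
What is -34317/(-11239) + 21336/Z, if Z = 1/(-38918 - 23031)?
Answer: -14855079253179/11239 ≈ -1.3217e+9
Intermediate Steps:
Z = -1/61949 (Z = 1/(-61949) = -1/61949 ≈ -1.6142e-5)
-34317/(-11239) + 21336/Z = -34317/(-11239) + 21336/(-1/61949) = -34317*(-1/11239) + 21336*(-61949) = 34317/11239 - 1321743864 = -14855079253179/11239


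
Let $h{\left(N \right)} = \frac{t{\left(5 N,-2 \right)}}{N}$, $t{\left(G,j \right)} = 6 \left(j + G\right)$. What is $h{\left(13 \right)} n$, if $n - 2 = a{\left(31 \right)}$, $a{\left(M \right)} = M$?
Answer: $\frac{12474}{13} \approx 959.54$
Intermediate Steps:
$t{\left(G,j \right)} = 6 G + 6 j$ ($t{\left(G,j \right)} = 6 \left(G + j\right) = 6 G + 6 j$)
$h{\left(N \right)} = \frac{-12 + 30 N}{N}$ ($h{\left(N \right)} = \frac{6 \cdot 5 N + 6 \left(-2\right)}{N} = \frac{30 N - 12}{N} = \frac{-12 + 30 N}{N}$)
$n = 33$ ($n = 2 + 31 = 33$)
$h{\left(13 \right)} n = \left(30 - \frac{12}{13}\right) 33 = \frac{378}{13} \cdot 33 = \frac{12474}{13}$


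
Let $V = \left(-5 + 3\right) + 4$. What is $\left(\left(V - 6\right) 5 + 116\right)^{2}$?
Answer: $9216$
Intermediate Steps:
$V = 2$ ($V = -2 + 4 = 2$)
$\left(\left(V - 6\right) 5 + 116\right)^{2} = \left(\left(2 - 6\right) 5 + 116\right)^{2} = \left(\left(-4\right) 5 + 116\right)^{2} = \left(-20 + 116\right)^{2} = 96^{2} = 9216$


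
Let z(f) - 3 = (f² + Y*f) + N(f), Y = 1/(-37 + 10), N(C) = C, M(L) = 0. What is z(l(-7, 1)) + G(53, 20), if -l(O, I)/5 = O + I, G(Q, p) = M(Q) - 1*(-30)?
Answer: 8657/9 ≈ 961.89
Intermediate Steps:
G(Q, p) = 30 (G(Q, p) = 0 - 1*(-30) = 0 + 30 = 30)
Y = -1/27 (Y = 1/(-27) = -1/27 ≈ -0.037037)
l(O, I) = -5*I - 5*O (l(O, I) = -5*(O + I) = -5*(I + O) = -5*I - 5*O)
z(f) = 3 + f² + 26*f/27 (z(f) = 3 + ((f² - f/27) + f) = 3 + (f² + 26*f/27) = 3 + f² + 26*f/27)
z(l(-7, 1)) + G(53, 20) = (3 + (-5*1 - 5*(-7))² + 26*(-5*1 - 5*(-7))/27) + 30 = (3 + (-5 + 35)² + 26*(-5 + 35)/27) + 30 = (3 + 30² + (26/27)*30) + 30 = (3 + 900 + 260/9) + 30 = 8387/9 + 30 = 8657/9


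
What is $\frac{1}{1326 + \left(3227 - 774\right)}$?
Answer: $\frac{1}{3779} \approx 0.00026462$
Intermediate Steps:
$\frac{1}{1326 + \left(3227 - 774\right)} = \frac{1}{1326 + 2453} = \frac{1}{3779}$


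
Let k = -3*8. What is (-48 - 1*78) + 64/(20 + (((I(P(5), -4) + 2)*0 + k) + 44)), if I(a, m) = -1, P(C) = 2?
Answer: -622/5 ≈ -124.40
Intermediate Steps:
k = -24
(-48 - 1*78) + 64/(20 + (((I(P(5), -4) + 2)*0 + k) + 44)) = (-48 - 1*78) + 64/(20 + (((-1 + 2)*0 - 24) + 44)) = (-48 - 78) + 64/(20 + ((1*0 - 24) + 44)) = -126 + 64/(20 + ((0 - 24) + 44)) = -126 + 64/(20 + (-24 + 44)) = -126 + 64/(20 + 20) = -126 + 64/40 = -126 + (1/40)*64 = -126 + 8/5 = -622/5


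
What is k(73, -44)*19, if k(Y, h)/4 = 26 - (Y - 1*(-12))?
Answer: -4484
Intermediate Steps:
k(Y, h) = 56 - 4*Y (k(Y, h) = 4*(26 - (Y - 1*(-12))) = 4*(26 - (Y + 12)) = 4*(26 - (12 + Y)) = 4*(26 + (-12 - Y)) = 4*(14 - Y) = 56 - 4*Y)
k(73, -44)*19 = (56 - 4*73)*19 = (56 - 292)*19 = -236*19 = -4484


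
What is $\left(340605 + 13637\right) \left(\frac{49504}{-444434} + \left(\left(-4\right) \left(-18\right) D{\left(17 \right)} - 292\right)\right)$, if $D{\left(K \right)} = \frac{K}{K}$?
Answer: $- \frac{17326858991064}{222217} \approx -7.7973 \cdot 10^{7}$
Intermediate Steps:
$D{\left(K \right)} = 1$
$\left(340605 + 13637\right) \left(\frac{49504}{-444434} + \left(\left(-4\right) \left(-18\right) D{\left(17 \right)} - 292\right)\right) = \left(340605 + 13637\right) \left(\frac{49504}{-444434} - \left(292 - \left(-4\right) \left(-18\right) 1\right)\right) = 354242 \left(49504 \left(- \frac{1}{444434}\right) + \left(72 \cdot 1 - 292\right)\right) = 354242 \left(- \frac{24752}{222217} + \left(72 - 292\right)\right) = 354242 \left(- \frac{24752}{222217} - 220\right) = 354242 \left(- \frac{48912492}{222217}\right) = - \frac{17326858991064}{222217}$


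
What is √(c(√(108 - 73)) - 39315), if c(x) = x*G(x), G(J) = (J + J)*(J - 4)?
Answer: √(-39595 + 70*√35) ≈ 197.94*I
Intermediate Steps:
G(J) = 2*J*(-4 + J) (G(J) = (2*J)*(-4 + J) = 2*J*(-4 + J))
c(x) = 2*x²*(-4 + x) (c(x) = x*(2*x*(-4 + x)) = 2*x²*(-4 + x))
√(c(√(108 - 73)) - 39315) = √(2*(√(108 - 73))²*(-4 + √(108 - 73)) - 39315) = √(2*(√35)²*(-4 + √35) - 39315) = √(2*35*(-4 + √35) - 39315) = √((-280 + 70*√35) - 39315) = √(-39595 + 70*√35)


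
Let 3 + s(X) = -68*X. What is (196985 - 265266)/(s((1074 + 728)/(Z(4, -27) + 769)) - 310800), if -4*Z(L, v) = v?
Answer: 211875943/964911853 ≈ 0.21958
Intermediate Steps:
Z(L, v) = -v/4
s(X) = -3 - 68*X
(196985 - 265266)/(s((1074 + 728)/(Z(4, -27) + 769)) - 310800) = (196985 - 265266)/((-3 - 68*(1074 + 728)/(-¼*(-27) + 769)) - 310800) = -68281/((-3 - 122536/(27/4 + 769)) - 310800) = -68281/((-3 - 122536/3103/4) - 310800) = -68281/((-3 - 122536*4/3103) - 310800) = -68281/((-3 - 68*7208/3103) - 310800) = -68281/((-3 - 490144/3103) - 310800) = -68281/(-499453/3103 - 310800) = -68281/(-964911853/3103) = -68281*(-3103/964911853) = 211875943/964911853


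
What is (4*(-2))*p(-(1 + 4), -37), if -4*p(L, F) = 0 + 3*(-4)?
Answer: -24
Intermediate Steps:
p(L, F) = 3 (p(L, F) = -(0 + 3*(-4))/4 = -(0 - 12)/4 = -1/4*(-12) = 3)
(4*(-2))*p(-(1 + 4), -37) = (4*(-2))*3 = -8*3 = -24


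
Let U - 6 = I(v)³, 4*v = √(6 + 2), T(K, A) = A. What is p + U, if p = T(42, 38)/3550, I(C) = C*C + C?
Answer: 97777/14200 + 5*√2/8 ≈ 7.7696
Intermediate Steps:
v = √2/2 (v = √(6 + 2)/4 = √8/4 = (2*√2)/4 = √2/2 ≈ 0.70711)
I(C) = C + C² (I(C) = C² + C = C + C²)
p = 19/1775 (p = 38/3550 = 38*(1/3550) = 19/1775 ≈ 0.010704)
U = 6 + √2*(1 + √2/2)³/4 (U = 6 + ((√2/2)*(1 + √2/2))³ = 6 + (√2*(1 + √2/2)/2)³ = 6 + √2*(1 + √2/2)³/4 ≈ 7.7589)
p + U = 19/1775 + (55/8 + 5*√2/8) = 97777/14200 + 5*√2/8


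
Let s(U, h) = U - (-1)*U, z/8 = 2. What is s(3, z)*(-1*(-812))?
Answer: 4872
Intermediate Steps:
z = 16 (z = 8*2 = 16)
s(U, h) = 2*U (s(U, h) = U + U = 2*U)
s(3, z)*(-1*(-812)) = (2*3)*(-1*(-812)) = 6*812 = 4872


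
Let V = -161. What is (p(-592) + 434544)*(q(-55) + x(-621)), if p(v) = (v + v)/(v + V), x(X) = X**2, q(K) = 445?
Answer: 126332287278176/753 ≈ 1.6777e+11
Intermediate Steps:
p(v) = 2*v/(-161 + v) (p(v) = (v + v)/(v - 161) = (2*v)/(-161 + v) = 2*v/(-161 + v))
(p(-592) + 434544)*(q(-55) + x(-621)) = (2*(-592)/(-161 - 592) + 434544)*(445 + (-621)**2) = (2*(-592)/(-753) + 434544)*(445 + 385641) = (2*(-592)*(-1/753) + 434544)*386086 = (1184/753 + 434544)*386086 = (327212816/753)*386086 = 126332287278176/753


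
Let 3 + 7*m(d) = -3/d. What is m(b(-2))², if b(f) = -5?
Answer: 144/1225 ≈ 0.11755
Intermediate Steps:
m(d) = -3/7 - 3/(7*d) (m(d) = -3/7 + (-3/d)/7 = -3/7 - 3/(7*d))
m(b(-2))² = ((3/7)*(-1 - 1*(-5))/(-5))² = ((3/7)*(-⅕)*(-1 + 5))² = ((3/7)*(-⅕)*4)² = (-12/35)² = 144/1225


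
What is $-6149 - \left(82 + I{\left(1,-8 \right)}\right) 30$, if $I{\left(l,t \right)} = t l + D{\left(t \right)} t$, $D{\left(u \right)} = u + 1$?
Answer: $-10049$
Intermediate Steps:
$D{\left(u \right)} = 1 + u$
$I{\left(l,t \right)} = l t + t \left(1 + t\right)$ ($I{\left(l,t \right)} = t l + \left(1 + t\right) t = l t + t \left(1 + t\right)$)
$-6149 - \left(82 + I{\left(1,-8 \right)}\right) 30 = -6149 - \left(82 - 8 \left(1 + 1 - 8\right)\right) 30 = -6149 - \left(82 - -48\right) 30 = -6149 - \left(82 + 48\right) 30 = -6149 - 130 \cdot 30 = -6149 - 3900 = -10049$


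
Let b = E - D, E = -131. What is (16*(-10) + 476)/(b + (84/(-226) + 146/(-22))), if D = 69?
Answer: -392788/257311 ≈ -1.5265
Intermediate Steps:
b = -200 (b = -131 - 1*69 = -131 - 69 = -200)
(16*(-10) + 476)/(b + (84/(-226) + 146/(-22))) = (16*(-10) + 476)/(-200 + (84/(-226) + 146/(-22))) = (-160 + 476)/(-200 + (84*(-1/226) + 146*(-1/22))) = 316/(-200 + (-42/113 - 73/11)) = 316/(-200 - 8711/1243) = 316/(-257311/1243) = 316*(-1243/257311) = -392788/257311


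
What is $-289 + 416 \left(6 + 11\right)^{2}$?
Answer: $119935$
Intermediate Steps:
$-289 + 416 \left(6 + 11\right)^{2} = -289 + 416 \cdot 17^{2} = -289 + 416 \cdot 289 = -289 + 120224 = 119935$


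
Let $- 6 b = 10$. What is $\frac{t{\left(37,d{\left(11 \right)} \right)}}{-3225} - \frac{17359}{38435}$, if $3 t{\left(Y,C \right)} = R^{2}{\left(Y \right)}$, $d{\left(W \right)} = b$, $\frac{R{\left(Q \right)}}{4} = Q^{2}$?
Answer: $- \frac{230540399377}{74371725} \approx -3099.8$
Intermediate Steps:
$b = - \frac{5}{3}$ ($b = \left(- \frac{1}{6}\right) 10 = - \frac{5}{3} \approx -1.6667$)
$R{\left(Q \right)} = 4 Q^{2}$
$d{\left(W \right)} = - \frac{5}{3}$
$t{\left(Y,C \right)} = \frac{16 Y^{4}}{3}$ ($t{\left(Y,C \right)} = \frac{\left(4 Y^{2}\right)^{2}}{3} = \frac{16 Y^{4}}{3}$)
$\frac{t{\left(37,d{\left(11 \right)} \right)}}{-3225} - \frac{17359}{38435} = \frac{\frac{16}{3} \cdot 37^{4}}{-3225} - \frac{17359}{38435} = \frac{16}{3} \cdot 1874161 \left(- \frac{1}{3225}\right) - \frac{17359}{38435} = \frac{29986576}{3} \left(- \frac{1}{3225}\right) - \frac{17359}{38435} = - \frac{29986576}{9675} - \frac{17359}{38435} = - \frac{230540399377}{74371725}$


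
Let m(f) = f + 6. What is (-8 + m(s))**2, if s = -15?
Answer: 289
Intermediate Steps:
m(f) = 6 + f
(-8 + m(s))**2 = (-8 + (6 - 15))**2 = (-8 - 9)**2 = (-17)**2 = 289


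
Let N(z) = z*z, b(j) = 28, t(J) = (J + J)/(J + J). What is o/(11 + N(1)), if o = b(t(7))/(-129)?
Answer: -7/387 ≈ -0.018088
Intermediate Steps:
t(J) = 1 (t(J) = (2*J)/((2*J)) = (2*J)*(1/(2*J)) = 1)
N(z) = z²
o = -28/129 (o = 28/(-129) = 28*(-1/129) = -28/129 ≈ -0.21705)
o/(11 + N(1)) = -28/(129*(11 + 1²)) = -28/(129*(11 + 1)) = -28/129/12 = -28/129*1/12 = -7/387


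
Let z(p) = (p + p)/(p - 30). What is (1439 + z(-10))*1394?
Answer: 2006663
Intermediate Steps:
z(p) = 2*p/(-30 + p) (z(p) = (2*p)/(-30 + p) = 2*p/(-30 + p))
(1439 + z(-10))*1394 = (1439 + 2*(-10)/(-30 - 10))*1394 = (1439 + 2*(-10)/(-40))*1394 = (1439 + 2*(-10)*(-1/40))*1394 = (1439 + ½)*1394 = (2879/2)*1394 = 2006663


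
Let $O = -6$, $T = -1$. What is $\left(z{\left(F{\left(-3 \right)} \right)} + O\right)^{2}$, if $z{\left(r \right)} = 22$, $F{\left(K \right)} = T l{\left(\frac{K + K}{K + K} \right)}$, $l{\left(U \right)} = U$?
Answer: $256$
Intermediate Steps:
$F{\left(K \right)} = -1$ ($F{\left(K \right)} = - \frac{K + K}{K + K} = - \frac{2 K}{2 K} = - 2 K \frac{1}{2 K} = \left(-1\right) 1 = -1$)
$\left(z{\left(F{\left(-3 \right)} \right)} + O\right)^{2} = \left(22 - 6\right)^{2} = 16^{2} = 256$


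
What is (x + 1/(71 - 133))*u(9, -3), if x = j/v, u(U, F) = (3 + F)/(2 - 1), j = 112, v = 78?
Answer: 0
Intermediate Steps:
u(U, F) = 3 + F (u(U, F) = (3 + F)/1 = (3 + F)*1 = 3 + F)
x = 56/39 (x = 112/78 = 112*(1/78) = 56/39 ≈ 1.4359)
(x + 1/(71 - 133))*u(9, -3) = (56/39 + 1/(71 - 133))*(3 - 3) = (56/39 + 1/(-62))*0 = (56/39 - 1/62)*0 = (3433/2418)*0 = 0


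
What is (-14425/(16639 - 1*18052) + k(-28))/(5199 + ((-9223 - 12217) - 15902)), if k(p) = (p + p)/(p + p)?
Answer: -15838/45418059 ≈ -0.00034872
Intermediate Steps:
k(p) = 1 (k(p) = (2*p)/((2*p)) = (2*p)*(1/(2*p)) = 1)
(-14425/(16639 - 1*18052) + k(-28))/(5199 + ((-9223 - 12217) - 15902)) = (-14425/(16639 - 1*18052) + 1)/(5199 + ((-9223 - 12217) - 15902)) = (-14425/(16639 - 18052) + 1)/(5199 + (-21440 - 15902)) = (-14425/(-1413) + 1)/(5199 - 37342) = (-14425*(-1/1413) + 1)/(-32143) = (14425/1413 + 1)*(-1/32143) = (15838/1413)*(-1/32143) = -15838/45418059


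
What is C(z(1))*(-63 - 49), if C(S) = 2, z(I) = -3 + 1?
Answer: -224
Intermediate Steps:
z(I) = -2
C(z(1))*(-63 - 49) = 2*(-63 - 49) = 2*(-112) = -224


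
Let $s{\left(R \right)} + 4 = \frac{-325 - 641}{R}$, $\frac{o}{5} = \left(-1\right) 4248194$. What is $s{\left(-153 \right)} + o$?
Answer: $- \frac{1083289352}{51} \approx -2.1241 \cdot 10^{7}$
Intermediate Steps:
$o = -21240970$ ($o = 5 \left(\left(-1\right) 4248194\right) = 5 \left(-4248194\right) = -21240970$)
$s{\left(R \right)} = -4 - \frac{966}{R}$ ($s{\left(R \right)} = -4 + \frac{-325 - 641}{R} = -4 - \frac{966}{R}$)
$s{\left(-153 \right)} + o = \left(-4 - \frac{966}{-153}\right) - 21240970 = \left(-4 - - \frac{322}{51}\right) - 21240970 = \left(-4 + \frac{322}{51}\right) - 21240970 = \frac{118}{51} - 21240970 = - \frac{1083289352}{51}$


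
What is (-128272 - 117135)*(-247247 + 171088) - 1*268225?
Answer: 18689683488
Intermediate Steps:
(-128272 - 117135)*(-247247 + 171088) - 1*268225 = -245407*(-76159) - 268225 = 18689951713 - 268225 = 18689683488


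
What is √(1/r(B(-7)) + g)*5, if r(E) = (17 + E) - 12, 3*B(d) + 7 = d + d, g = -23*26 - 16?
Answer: 5*I*√2458/2 ≈ 123.95*I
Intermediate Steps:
g = -614 (g = -598 - 16 = -614)
B(d) = -7/3 + 2*d/3 (B(d) = -7/3 + (d + d)/3 = -7/3 + (2*d)/3 = -7/3 + 2*d/3)
r(E) = 5 + E
√(1/r(B(-7)) + g)*5 = √(1/(5 + (-7/3 + (⅔)*(-7))) - 614)*5 = √(1/(5 + (-7/3 - 14/3)) - 614)*5 = √(1/(5 - 7) - 614)*5 = √(1/(-2) - 614)*5 = √(-½ - 614)*5 = √(-1229/2)*5 = (I*√2458/2)*5 = 5*I*√2458/2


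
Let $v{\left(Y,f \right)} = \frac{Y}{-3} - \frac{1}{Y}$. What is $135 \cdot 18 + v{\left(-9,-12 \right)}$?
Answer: $\frac{21898}{9} \approx 2433.1$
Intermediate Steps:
$v{\left(Y,f \right)} = - \frac{1}{Y} - \frac{Y}{3}$ ($v{\left(Y,f \right)} = Y \left(- \frac{1}{3}\right) - \frac{1}{Y} = - \frac{Y}{3} - \frac{1}{Y} = - \frac{1}{Y} - \frac{Y}{3}$)
$135 \cdot 18 + v{\left(-9,-12 \right)} = 135 \cdot 18 - - \frac{28}{9} = 2430 + \left(\left(-1\right) \left(- \frac{1}{9}\right) + 3\right) = 2430 + \left(\frac{1}{9} + 3\right) = 2430 + \frac{28}{9} = \frac{21898}{9}$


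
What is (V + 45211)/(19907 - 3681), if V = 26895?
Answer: 36053/8113 ≈ 4.4439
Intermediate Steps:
(V + 45211)/(19907 - 3681) = (26895 + 45211)/(19907 - 3681) = 72106/16226 = 72106*(1/16226) = 36053/8113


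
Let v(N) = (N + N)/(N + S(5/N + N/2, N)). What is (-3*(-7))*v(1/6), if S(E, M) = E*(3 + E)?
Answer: 1008/143341 ≈ 0.0070322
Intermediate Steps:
v(N) = 2*N/(N + (N/2 + 5/N)*(3 + N/2 + 5/N)) (v(N) = (N + N)/(N + (5/N + N/2)*(3 + (5/N + N/2))) = (2*N)/(N + (5/N + N*(½))*(3 + (5/N + N*(½)))) = (2*N)/(N + (5/N + N/2)*(3 + (5/N + N/2))) = (2*N)/(N + (N/2 + 5/N)*(3 + (N/2 + 5/N))) = (2*N)/(N + (N/2 + 5/N)*(3 + N/2 + 5/N)) = 2*N/(N + (N/2 + 5/N)*(3 + N/2 + 5/N)))
(-3*(-7))*v(1/6) = (-3*(-7))*(8*(1/6)³/(4*(1/6)³ + (10 + (1/6)²)*(10 + (1/6)² + 6/6))) = 21*(8*(⅙)³/(4*(⅙)³ + (10 + (⅙)²)*(10 + (⅙)² + 6*(⅙)))) = 21*(8*(1/216)/(4*(1/216) + (10 + 1/36)*(10 + 1/36 + 1))) = 21*(8*(1/216)/(1/54 + (361/36)*(397/36))) = 21*(8*(1/216)/(1/54 + 143317/1296)) = 21*(8*(1/216)/(143341/1296)) = 21*(8*(1/216)*(1296/143341)) = 21*(48/143341) = 1008/143341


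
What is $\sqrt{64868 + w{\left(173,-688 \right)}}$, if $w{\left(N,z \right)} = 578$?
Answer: $\sqrt{65446} \approx 255.82$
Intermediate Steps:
$\sqrt{64868 + w{\left(173,-688 \right)}} = \sqrt{64868 + 578} = \sqrt{65446}$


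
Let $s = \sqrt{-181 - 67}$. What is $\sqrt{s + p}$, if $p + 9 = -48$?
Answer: $\sqrt{-57 + 2 i \sqrt{62}} \approx 1.0333 + 7.6202 i$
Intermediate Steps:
$p = -57$ ($p = -9 - 48 = -57$)
$s = 2 i \sqrt{62}$ ($s = \sqrt{-248} = 2 i \sqrt{62} \approx 15.748 i$)
$\sqrt{s + p} = \sqrt{2 i \sqrt{62} - 57} = \sqrt{-57 + 2 i \sqrt{62}}$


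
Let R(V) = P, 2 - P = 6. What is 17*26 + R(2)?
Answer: 438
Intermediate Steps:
P = -4 (P = 2 - 1*6 = 2 - 6 = -4)
R(V) = -4
17*26 + R(2) = 17*26 - 4 = 442 - 4 = 438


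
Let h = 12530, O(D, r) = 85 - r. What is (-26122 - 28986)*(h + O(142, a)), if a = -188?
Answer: -705547724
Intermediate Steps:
(-26122 - 28986)*(h + O(142, a)) = (-26122 - 28986)*(12530 + (85 - 1*(-188))) = -55108*(12530 + (85 + 188)) = -55108*(12530 + 273) = -55108*12803 = -705547724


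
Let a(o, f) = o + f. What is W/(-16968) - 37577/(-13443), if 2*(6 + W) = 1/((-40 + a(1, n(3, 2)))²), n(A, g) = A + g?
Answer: 491444259695/175789701696 ≈ 2.7956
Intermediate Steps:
a(o, f) = f + o
W = -13871/2312 (W = -6 + 1/(2*((-40 + ((3 + 2) + 1))²)) = -6 + 1/(2*((-40 + (5 + 1))²)) = -6 + 1/(2*((-40 + 6)²)) = -6 + 1/(2*((-34)²)) = -6 + (½)/1156 = -6 + (½)*(1/1156) = -6 + 1/2312 = -13871/2312 ≈ -5.9996)
W/(-16968) - 37577/(-13443) = -13871/2312/(-16968) - 37577/(-13443) = -13871/2312*(-1/16968) - 37577*(-1/13443) = 13871/39230016 + 37577/13443 = 491444259695/175789701696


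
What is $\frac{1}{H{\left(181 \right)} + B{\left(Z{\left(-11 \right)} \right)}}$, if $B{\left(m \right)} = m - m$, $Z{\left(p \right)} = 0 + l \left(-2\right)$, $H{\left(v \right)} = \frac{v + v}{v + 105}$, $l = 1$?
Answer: $\frac{143}{181} \approx 0.79006$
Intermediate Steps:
$H{\left(v \right)} = \frac{2 v}{105 + v}$
$Z{\left(p \right)} = -2$ ($Z{\left(p \right)} = 0 + 1 \left(-2\right) = 0 - 2 = -2$)
$B{\left(m \right)} = 0$
$\frac{1}{H{\left(181 \right)} + B{\left(Z{\left(-11 \right)} \right)}} = \frac{1}{2 \cdot 181 \frac{1}{105 + 181} + 0} = \frac{1}{2 \cdot 181 \cdot \frac{1}{286} + 0} = \frac{1}{\frac{181}{143} + 0} = \frac{1}{\frac{181}{143}} = \frac{143}{181}$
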